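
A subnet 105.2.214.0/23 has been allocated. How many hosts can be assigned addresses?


Host bits = 32 - 23 = 9
Total addresses = 2^9 = 512
Usable = total - 2 (network and broadcast)
Usable hosts: 510


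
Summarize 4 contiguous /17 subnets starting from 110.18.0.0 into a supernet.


Original prefix: /17
Number of subnets: 4 = 2^2
New prefix = 17 - 2 = 15
Supernet: 110.18.0.0/15


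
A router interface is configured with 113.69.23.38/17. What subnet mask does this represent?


/17 means 17 network bits, 15 host bits
Binary: 11111111111111111000000000000000
Mask: 255.255.128.0


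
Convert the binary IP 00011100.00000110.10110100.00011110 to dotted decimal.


00011100 = 28
00000110 = 6
10110100 = 180
00011110 = 30
IP: 28.6.180.30


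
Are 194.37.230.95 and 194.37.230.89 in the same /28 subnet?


Mask: 255.255.255.240
194.37.230.95 AND mask = 194.37.230.80
194.37.230.89 AND mask = 194.37.230.80
Yes, same subnet (194.37.230.80)


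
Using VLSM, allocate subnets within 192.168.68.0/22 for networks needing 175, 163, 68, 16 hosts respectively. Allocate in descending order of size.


175 hosts -> /24 (254 usable): 192.168.68.0/24
163 hosts -> /24 (254 usable): 192.168.69.0/24
68 hosts -> /25 (126 usable): 192.168.70.0/25
16 hosts -> /27 (30 usable): 192.168.70.128/27
Allocation: 192.168.68.0/24 (175 hosts, 254 usable); 192.168.69.0/24 (163 hosts, 254 usable); 192.168.70.0/25 (68 hosts, 126 usable); 192.168.70.128/27 (16 hosts, 30 usable)


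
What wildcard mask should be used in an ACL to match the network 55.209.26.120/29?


Subnet mask: 255.255.255.248
Wildcard = 255.255.255.255 - subnet mask
255 - 255 = 0
255 - 255 = 0
255 - 255 = 0
255 - 248 = 7
Wildcard: 0.0.0.7


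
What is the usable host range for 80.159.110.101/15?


Network: 80.158.0.0
Broadcast: 80.159.255.255
First usable = network + 1
Last usable = broadcast - 1
Range: 80.158.0.1 to 80.159.255.254


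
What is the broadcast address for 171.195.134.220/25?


Network: 171.195.134.128/25
Host bits = 7
Set all host bits to 1:
Broadcast: 171.195.134.255


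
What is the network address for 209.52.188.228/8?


IP:   11010001.00110100.10111100.11100100
Mask: 11111111.00000000.00000000.00000000
AND operation:
Net:  11010001.00000000.00000000.00000000
Network: 209.0.0.0/8


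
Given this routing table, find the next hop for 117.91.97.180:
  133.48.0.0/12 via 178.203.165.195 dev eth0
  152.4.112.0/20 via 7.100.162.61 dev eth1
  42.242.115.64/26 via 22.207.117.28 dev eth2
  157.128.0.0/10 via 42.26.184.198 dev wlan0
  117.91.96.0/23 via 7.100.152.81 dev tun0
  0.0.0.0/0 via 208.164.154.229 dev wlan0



Longest prefix match for 117.91.97.180:
  /12 133.48.0.0: no
  /20 152.4.112.0: no
  /26 42.242.115.64: no
  /10 157.128.0.0: no
  /23 117.91.96.0: MATCH
  /0 0.0.0.0: MATCH
Selected: next-hop 7.100.152.81 via tun0 (matched /23)


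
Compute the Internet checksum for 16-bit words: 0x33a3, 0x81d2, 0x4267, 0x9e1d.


Sum all words (with carry folding):
+ 0x33a3 = 0x33a3
+ 0x81d2 = 0xb575
+ 0x4267 = 0xf7dc
+ 0x9e1d = 0x95fa
One's complement: ~0x95fa
Checksum = 0x6a05


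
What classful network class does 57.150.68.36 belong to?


First octet: 57
Binary: 00111001
0xxxxxxx -> Class A (1-126)
Class A, default mask 255.0.0.0 (/8)


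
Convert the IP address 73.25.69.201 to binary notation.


73 = 01001001
25 = 00011001
69 = 01000101
201 = 11001001
Binary: 01001001.00011001.01000101.11001001


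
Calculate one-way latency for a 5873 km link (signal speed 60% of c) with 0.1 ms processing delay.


Speed = 0.6 * 3e5 km/s = 180000 km/s
Propagation delay = 5873 / 180000 = 0.0326 s = 32.6278 ms
Processing delay = 0.1 ms
Total one-way latency = 32.7278 ms


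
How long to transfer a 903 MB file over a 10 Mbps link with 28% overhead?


Effective throughput = 10 * (1 - 28/100) = 7.2 Mbps
File size in Mb = 903 * 8 = 7224 Mb
Time = 7224 / 7.2
Time = 1003.3333 seconds


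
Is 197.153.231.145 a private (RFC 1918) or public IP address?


RFC 1918 private ranges:
  10.0.0.0/8 (10.0.0.0 - 10.255.255.255)
  172.16.0.0/12 (172.16.0.0 - 172.31.255.255)
  192.168.0.0/16 (192.168.0.0 - 192.168.255.255)
Public (not in any RFC 1918 range)


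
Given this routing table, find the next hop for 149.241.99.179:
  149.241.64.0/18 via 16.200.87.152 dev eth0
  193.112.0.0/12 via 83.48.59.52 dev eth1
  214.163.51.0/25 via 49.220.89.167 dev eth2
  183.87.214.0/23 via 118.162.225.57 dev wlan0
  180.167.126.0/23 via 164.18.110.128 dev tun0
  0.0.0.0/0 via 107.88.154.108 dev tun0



Longest prefix match for 149.241.99.179:
  /18 149.241.64.0: MATCH
  /12 193.112.0.0: no
  /25 214.163.51.0: no
  /23 183.87.214.0: no
  /23 180.167.126.0: no
  /0 0.0.0.0: MATCH
Selected: next-hop 16.200.87.152 via eth0 (matched /18)


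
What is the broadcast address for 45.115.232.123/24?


Network: 45.115.232.0/24
Host bits = 8
Set all host bits to 1:
Broadcast: 45.115.232.255


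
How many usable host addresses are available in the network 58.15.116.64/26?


Host bits = 32 - 26 = 6
Total addresses = 2^6 = 64
Usable = total - 2 (network and broadcast)
Usable hosts: 62


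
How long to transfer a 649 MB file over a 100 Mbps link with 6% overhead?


Effective throughput = 100 * (1 - 6/100) = 94 Mbps
File size in Mb = 649 * 8 = 5192 Mb
Time = 5192 / 94
Time = 55.234 seconds


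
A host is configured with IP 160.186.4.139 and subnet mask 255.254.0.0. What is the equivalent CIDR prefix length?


Binary: 11111111.11111110.00000000.00000000
Count leading 1s
Prefix: /15


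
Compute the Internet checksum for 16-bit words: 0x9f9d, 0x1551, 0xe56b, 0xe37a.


Sum all words (with carry folding):
+ 0x9f9d = 0x9f9d
+ 0x1551 = 0xb4ee
+ 0xe56b = 0x9a5a
+ 0xe37a = 0x7dd5
One's complement: ~0x7dd5
Checksum = 0x822a


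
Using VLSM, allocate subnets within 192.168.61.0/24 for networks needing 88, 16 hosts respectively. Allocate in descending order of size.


88 hosts -> /25 (126 usable): 192.168.61.0/25
16 hosts -> /27 (30 usable): 192.168.61.128/27
Allocation: 192.168.61.0/25 (88 hosts, 126 usable); 192.168.61.128/27 (16 hosts, 30 usable)


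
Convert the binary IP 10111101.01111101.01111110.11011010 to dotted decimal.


10111101 = 189
01111101 = 125
01111110 = 126
11011010 = 218
IP: 189.125.126.218


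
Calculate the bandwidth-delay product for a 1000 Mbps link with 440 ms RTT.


BDP = bandwidth * RTT
= 1000 Mbps * 440 ms
= 1000 * 1e6 * 440 / 1000 bits
= 440000000 bits
= 55000000 bytes
= 53710.9375 KB
BDP = 440000000 bits (55000000 bytes)


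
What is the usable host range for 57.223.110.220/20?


Network: 57.223.96.0
Broadcast: 57.223.111.255
First usable = network + 1
Last usable = broadcast - 1
Range: 57.223.96.1 to 57.223.111.254


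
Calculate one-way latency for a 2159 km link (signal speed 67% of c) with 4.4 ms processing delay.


Speed = 0.67 * 3e5 km/s = 201000 km/s
Propagation delay = 2159 / 201000 = 0.0107 s = 10.7413 ms
Processing delay = 4.4 ms
Total one-way latency = 15.1413 ms


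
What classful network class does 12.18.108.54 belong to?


First octet: 12
Binary: 00001100
0xxxxxxx -> Class A (1-126)
Class A, default mask 255.0.0.0 (/8)


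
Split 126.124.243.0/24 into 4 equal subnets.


New prefix = 24 + 2 = 26
Each subnet has 64 addresses
  126.124.243.0/26
  126.124.243.64/26
  126.124.243.128/26
  126.124.243.192/26
Subnets: 126.124.243.0/26, 126.124.243.64/26, 126.124.243.128/26, 126.124.243.192/26


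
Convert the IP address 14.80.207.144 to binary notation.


14 = 00001110
80 = 01010000
207 = 11001111
144 = 10010000
Binary: 00001110.01010000.11001111.10010000


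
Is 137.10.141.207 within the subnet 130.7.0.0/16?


Subnet network: 130.7.0.0
Test IP AND mask: 137.10.0.0
No, 137.10.141.207 is not in 130.7.0.0/16


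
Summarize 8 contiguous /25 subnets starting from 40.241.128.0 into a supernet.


Original prefix: /25
Number of subnets: 8 = 2^3
New prefix = 25 - 3 = 22
Supernet: 40.241.128.0/22


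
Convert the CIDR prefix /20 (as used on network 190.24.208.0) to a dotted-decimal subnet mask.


/20 means 20 network bits, 12 host bits
Binary: 11111111111111111111000000000000
Mask: 255.255.240.0


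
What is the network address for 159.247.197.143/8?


IP:   10011111.11110111.11000101.10001111
Mask: 11111111.00000000.00000000.00000000
AND operation:
Net:  10011111.00000000.00000000.00000000
Network: 159.0.0.0/8


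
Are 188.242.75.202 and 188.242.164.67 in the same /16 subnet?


Mask: 255.255.0.0
188.242.75.202 AND mask = 188.242.0.0
188.242.164.67 AND mask = 188.242.0.0
Yes, same subnet (188.242.0.0)


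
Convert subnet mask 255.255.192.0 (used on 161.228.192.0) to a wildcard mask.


Subnet mask: 255.255.192.0
Wildcard = 255.255.255.255 - subnet mask
255 - 255 = 0
255 - 255 = 0
255 - 192 = 63
255 - 0 = 255
Wildcard: 0.0.63.255


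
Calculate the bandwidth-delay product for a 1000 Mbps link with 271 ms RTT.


BDP = bandwidth * RTT
= 1000 Mbps * 271 ms
= 1000 * 1e6 * 271 / 1000 bits
= 271000000 bits
= 33875000 bytes
= 33081.0547 KB
BDP = 271000000 bits (33875000 bytes)


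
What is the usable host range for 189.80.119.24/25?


Network: 189.80.119.0
Broadcast: 189.80.119.127
First usable = network + 1
Last usable = broadcast - 1
Range: 189.80.119.1 to 189.80.119.126


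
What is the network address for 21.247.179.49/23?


IP:   00010101.11110111.10110011.00110001
Mask: 11111111.11111111.11111110.00000000
AND operation:
Net:  00010101.11110111.10110010.00000000
Network: 21.247.178.0/23


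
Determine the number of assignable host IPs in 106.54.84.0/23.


Host bits = 32 - 23 = 9
Total addresses = 2^9 = 512
Usable = total - 2 (network and broadcast)
Usable hosts: 510


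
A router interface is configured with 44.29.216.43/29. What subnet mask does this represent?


/29 means 29 network bits, 3 host bits
Binary: 11111111111111111111111111111000
Mask: 255.255.255.248


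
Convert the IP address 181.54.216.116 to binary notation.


181 = 10110101
54 = 00110110
216 = 11011000
116 = 01110100
Binary: 10110101.00110110.11011000.01110100


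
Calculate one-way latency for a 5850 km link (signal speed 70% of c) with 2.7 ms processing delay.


Speed = 0.7 * 3e5 km/s = 210000 km/s
Propagation delay = 5850 / 210000 = 0.0279 s = 27.8571 ms
Processing delay = 2.7 ms
Total one-way latency = 30.5571 ms


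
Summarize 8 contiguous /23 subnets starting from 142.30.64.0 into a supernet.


Original prefix: /23
Number of subnets: 8 = 2^3
New prefix = 23 - 3 = 20
Supernet: 142.30.64.0/20


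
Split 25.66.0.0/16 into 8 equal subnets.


New prefix = 16 + 3 = 19
Each subnet has 8192 addresses
  25.66.0.0/19
  25.66.32.0/19
  25.66.64.0/19
  25.66.96.0/19
  25.66.128.0/19
  25.66.160.0/19
  25.66.192.0/19
  25.66.224.0/19
Subnets: 25.66.0.0/19, 25.66.32.0/19, 25.66.64.0/19, 25.66.96.0/19, 25.66.128.0/19, 25.66.160.0/19, 25.66.192.0/19, 25.66.224.0/19


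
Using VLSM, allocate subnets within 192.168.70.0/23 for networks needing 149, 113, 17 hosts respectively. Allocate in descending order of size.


149 hosts -> /24 (254 usable): 192.168.70.0/24
113 hosts -> /25 (126 usable): 192.168.71.0/25
17 hosts -> /27 (30 usable): 192.168.71.128/27
Allocation: 192.168.70.0/24 (149 hosts, 254 usable); 192.168.71.0/25 (113 hosts, 126 usable); 192.168.71.128/27 (17 hosts, 30 usable)


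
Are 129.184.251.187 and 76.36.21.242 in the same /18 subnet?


Mask: 255.255.192.0
129.184.251.187 AND mask = 129.184.192.0
76.36.21.242 AND mask = 76.36.0.0
No, different subnets (129.184.192.0 vs 76.36.0.0)


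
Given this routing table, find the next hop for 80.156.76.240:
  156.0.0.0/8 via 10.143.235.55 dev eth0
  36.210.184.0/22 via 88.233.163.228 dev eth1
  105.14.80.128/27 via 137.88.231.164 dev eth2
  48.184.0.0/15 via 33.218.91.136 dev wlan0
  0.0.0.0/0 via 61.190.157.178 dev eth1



Longest prefix match for 80.156.76.240:
  /8 156.0.0.0: no
  /22 36.210.184.0: no
  /27 105.14.80.128: no
  /15 48.184.0.0: no
  /0 0.0.0.0: MATCH
Selected: next-hop 61.190.157.178 via eth1 (matched /0)


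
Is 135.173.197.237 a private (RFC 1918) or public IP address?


RFC 1918 private ranges:
  10.0.0.0/8 (10.0.0.0 - 10.255.255.255)
  172.16.0.0/12 (172.16.0.0 - 172.31.255.255)
  192.168.0.0/16 (192.168.0.0 - 192.168.255.255)
Public (not in any RFC 1918 range)


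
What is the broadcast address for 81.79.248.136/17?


Network: 81.79.128.0/17
Host bits = 15
Set all host bits to 1:
Broadcast: 81.79.255.255


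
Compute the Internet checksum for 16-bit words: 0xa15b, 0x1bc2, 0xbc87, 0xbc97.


Sum all words (with carry folding):
+ 0xa15b = 0xa15b
+ 0x1bc2 = 0xbd1d
+ 0xbc87 = 0x79a5
+ 0xbc97 = 0x363d
One's complement: ~0x363d
Checksum = 0xc9c2


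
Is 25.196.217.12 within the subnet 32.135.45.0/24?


Subnet network: 32.135.45.0
Test IP AND mask: 25.196.217.0
No, 25.196.217.12 is not in 32.135.45.0/24


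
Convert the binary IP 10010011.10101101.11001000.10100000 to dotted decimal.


10010011 = 147
10101101 = 173
11001000 = 200
10100000 = 160
IP: 147.173.200.160


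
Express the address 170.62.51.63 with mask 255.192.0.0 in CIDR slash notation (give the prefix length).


Binary: 11111111.11000000.00000000.00000000
Count leading 1s
Prefix: /10


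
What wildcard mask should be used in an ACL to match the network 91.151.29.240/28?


Subnet mask: 255.255.255.240
Wildcard = 255.255.255.255 - subnet mask
255 - 255 = 0
255 - 255 = 0
255 - 255 = 0
255 - 240 = 15
Wildcard: 0.0.0.15


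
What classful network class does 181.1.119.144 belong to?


First octet: 181
Binary: 10110101
10xxxxxx -> Class B (128-191)
Class B, default mask 255.255.0.0 (/16)


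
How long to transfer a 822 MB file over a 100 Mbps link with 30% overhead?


Effective throughput = 100 * (1 - 30/100) = 70 Mbps
File size in Mb = 822 * 8 = 6576 Mb
Time = 6576 / 70
Time = 93.9429 seconds


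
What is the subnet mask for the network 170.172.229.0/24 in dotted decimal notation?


/24 means 24 network bits, 8 host bits
Binary: 11111111111111111111111100000000
Mask: 255.255.255.0


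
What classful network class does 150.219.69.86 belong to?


First octet: 150
Binary: 10010110
10xxxxxx -> Class B (128-191)
Class B, default mask 255.255.0.0 (/16)


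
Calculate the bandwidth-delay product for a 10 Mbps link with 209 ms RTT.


BDP = bandwidth * RTT
= 10 Mbps * 209 ms
= 10 * 1e6 * 209 / 1000 bits
= 2090000 bits
= 261250 bytes
= 255.127 KB
BDP = 2090000 bits (261250 bytes)


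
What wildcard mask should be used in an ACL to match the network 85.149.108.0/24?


Subnet mask: 255.255.255.0
Wildcard = 255.255.255.255 - subnet mask
255 - 255 = 0
255 - 255 = 0
255 - 255 = 0
255 - 0 = 255
Wildcard: 0.0.0.255


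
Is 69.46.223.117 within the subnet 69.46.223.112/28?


Subnet network: 69.46.223.112
Test IP AND mask: 69.46.223.112
Yes, 69.46.223.117 is in 69.46.223.112/28


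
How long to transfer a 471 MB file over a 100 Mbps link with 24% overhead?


Effective throughput = 100 * (1 - 24/100) = 76 Mbps
File size in Mb = 471 * 8 = 3768 Mb
Time = 3768 / 76
Time = 49.5789 seconds


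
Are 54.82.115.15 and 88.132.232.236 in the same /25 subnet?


Mask: 255.255.255.128
54.82.115.15 AND mask = 54.82.115.0
88.132.232.236 AND mask = 88.132.232.128
No, different subnets (54.82.115.0 vs 88.132.232.128)


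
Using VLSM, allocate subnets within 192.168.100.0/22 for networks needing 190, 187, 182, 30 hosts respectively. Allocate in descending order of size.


190 hosts -> /24 (254 usable): 192.168.100.0/24
187 hosts -> /24 (254 usable): 192.168.101.0/24
182 hosts -> /24 (254 usable): 192.168.102.0/24
30 hosts -> /27 (30 usable): 192.168.103.0/27
Allocation: 192.168.100.0/24 (190 hosts, 254 usable); 192.168.101.0/24 (187 hosts, 254 usable); 192.168.102.0/24 (182 hosts, 254 usable); 192.168.103.0/27 (30 hosts, 30 usable)


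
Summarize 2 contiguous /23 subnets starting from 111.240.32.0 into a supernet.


Original prefix: /23
Number of subnets: 2 = 2^1
New prefix = 23 - 1 = 22
Supernet: 111.240.32.0/22


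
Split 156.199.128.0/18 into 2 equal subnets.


New prefix = 18 + 1 = 19
Each subnet has 8192 addresses
  156.199.128.0/19
  156.199.160.0/19
Subnets: 156.199.128.0/19, 156.199.160.0/19


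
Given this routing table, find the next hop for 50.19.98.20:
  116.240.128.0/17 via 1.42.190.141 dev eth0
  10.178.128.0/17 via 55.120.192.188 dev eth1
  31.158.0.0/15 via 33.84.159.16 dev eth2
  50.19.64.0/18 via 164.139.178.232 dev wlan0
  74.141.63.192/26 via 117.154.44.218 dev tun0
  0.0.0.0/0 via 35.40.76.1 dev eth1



Longest prefix match for 50.19.98.20:
  /17 116.240.128.0: no
  /17 10.178.128.0: no
  /15 31.158.0.0: no
  /18 50.19.64.0: MATCH
  /26 74.141.63.192: no
  /0 0.0.0.0: MATCH
Selected: next-hop 164.139.178.232 via wlan0 (matched /18)


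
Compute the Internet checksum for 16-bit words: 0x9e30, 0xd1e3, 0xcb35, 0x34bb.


Sum all words (with carry folding):
+ 0x9e30 = 0x9e30
+ 0xd1e3 = 0x7014
+ 0xcb35 = 0x3b4a
+ 0x34bb = 0x7005
One's complement: ~0x7005
Checksum = 0x8ffa


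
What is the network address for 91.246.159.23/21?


IP:   01011011.11110110.10011111.00010111
Mask: 11111111.11111111.11111000.00000000
AND operation:
Net:  01011011.11110110.10011000.00000000
Network: 91.246.152.0/21


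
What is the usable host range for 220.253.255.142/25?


Network: 220.253.255.128
Broadcast: 220.253.255.255
First usable = network + 1
Last usable = broadcast - 1
Range: 220.253.255.129 to 220.253.255.254


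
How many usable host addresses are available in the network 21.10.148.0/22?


Host bits = 32 - 22 = 10
Total addresses = 2^10 = 1024
Usable = total - 2 (network and broadcast)
Usable hosts: 1022


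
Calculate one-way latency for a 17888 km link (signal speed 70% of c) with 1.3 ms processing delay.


Speed = 0.7 * 3e5 km/s = 210000 km/s
Propagation delay = 17888 / 210000 = 0.0852 s = 85.181 ms
Processing delay = 1.3 ms
Total one-way latency = 86.481 ms


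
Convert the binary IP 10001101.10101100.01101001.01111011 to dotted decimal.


10001101 = 141
10101100 = 172
01101001 = 105
01111011 = 123
IP: 141.172.105.123


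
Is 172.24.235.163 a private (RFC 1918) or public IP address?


RFC 1918 private ranges:
  10.0.0.0/8 (10.0.0.0 - 10.255.255.255)
  172.16.0.0/12 (172.16.0.0 - 172.31.255.255)
  192.168.0.0/16 (192.168.0.0 - 192.168.255.255)
Private (in 172.16.0.0/12)


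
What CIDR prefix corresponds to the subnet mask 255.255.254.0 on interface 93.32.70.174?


Binary: 11111111.11111111.11111110.00000000
Count leading 1s
Prefix: /23


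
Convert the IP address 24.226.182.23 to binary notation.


24 = 00011000
226 = 11100010
182 = 10110110
23 = 00010111
Binary: 00011000.11100010.10110110.00010111


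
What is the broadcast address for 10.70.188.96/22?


Network: 10.70.188.0/22
Host bits = 10
Set all host bits to 1:
Broadcast: 10.70.191.255


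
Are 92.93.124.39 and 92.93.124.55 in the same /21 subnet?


Mask: 255.255.248.0
92.93.124.39 AND mask = 92.93.120.0
92.93.124.55 AND mask = 92.93.120.0
Yes, same subnet (92.93.120.0)


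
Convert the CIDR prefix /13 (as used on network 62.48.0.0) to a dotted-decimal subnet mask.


/13 means 13 network bits, 19 host bits
Binary: 11111111111110000000000000000000
Mask: 255.248.0.0


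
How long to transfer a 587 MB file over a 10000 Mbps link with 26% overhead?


Effective throughput = 10000 * (1 - 26/100) = 7400 Mbps
File size in Mb = 587 * 8 = 4696 Mb
Time = 4696 / 7400
Time = 0.6346 seconds


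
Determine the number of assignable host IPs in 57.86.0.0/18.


Host bits = 32 - 18 = 14
Total addresses = 2^14 = 16384
Usable = total - 2 (network and broadcast)
Usable hosts: 16382


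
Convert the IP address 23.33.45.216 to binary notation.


23 = 00010111
33 = 00100001
45 = 00101101
216 = 11011000
Binary: 00010111.00100001.00101101.11011000


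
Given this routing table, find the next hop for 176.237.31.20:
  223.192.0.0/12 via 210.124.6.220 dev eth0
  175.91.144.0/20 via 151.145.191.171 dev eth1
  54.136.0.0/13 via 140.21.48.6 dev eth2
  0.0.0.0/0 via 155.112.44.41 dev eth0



Longest prefix match for 176.237.31.20:
  /12 223.192.0.0: no
  /20 175.91.144.0: no
  /13 54.136.0.0: no
  /0 0.0.0.0: MATCH
Selected: next-hop 155.112.44.41 via eth0 (matched /0)


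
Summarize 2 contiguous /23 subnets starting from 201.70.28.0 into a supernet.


Original prefix: /23
Number of subnets: 2 = 2^1
New prefix = 23 - 1 = 22
Supernet: 201.70.28.0/22


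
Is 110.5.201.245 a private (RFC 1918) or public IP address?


RFC 1918 private ranges:
  10.0.0.0/8 (10.0.0.0 - 10.255.255.255)
  172.16.0.0/12 (172.16.0.0 - 172.31.255.255)
  192.168.0.0/16 (192.168.0.0 - 192.168.255.255)
Public (not in any RFC 1918 range)


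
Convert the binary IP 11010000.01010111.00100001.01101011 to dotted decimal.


11010000 = 208
01010111 = 87
00100001 = 33
01101011 = 107
IP: 208.87.33.107


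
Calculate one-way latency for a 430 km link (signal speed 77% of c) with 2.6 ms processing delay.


Speed = 0.77 * 3e5 km/s = 231000 km/s
Propagation delay = 430 / 231000 = 0.0019 s = 1.8615 ms
Processing delay = 2.6 ms
Total one-way latency = 4.4615 ms


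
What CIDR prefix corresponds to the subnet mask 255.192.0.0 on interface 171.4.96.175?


Binary: 11111111.11000000.00000000.00000000
Count leading 1s
Prefix: /10


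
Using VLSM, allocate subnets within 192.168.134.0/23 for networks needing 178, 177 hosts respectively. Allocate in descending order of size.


178 hosts -> /24 (254 usable): 192.168.134.0/24
177 hosts -> /24 (254 usable): 192.168.135.0/24
Allocation: 192.168.134.0/24 (178 hosts, 254 usable); 192.168.135.0/24 (177 hosts, 254 usable)


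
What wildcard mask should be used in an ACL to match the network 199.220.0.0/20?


Subnet mask: 255.255.240.0
Wildcard = 255.255.255.255 - subnet mask
255 - 255 = 0
255 - 255 = 0
255 - 240 = 15
255 - 0 = 255
Wildcard: 0.0.15.255


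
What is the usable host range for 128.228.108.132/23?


Network: 128.228.108.0
Broadcast: 128.228.109.255
First usable = network + 1
Last usable = broadcast - 1
Range: 128.228.108.1 to 128.228.109.254


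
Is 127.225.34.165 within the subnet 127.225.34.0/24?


Subnet network: 127.225.34.0
Test IP AND mask: 127.225.34.0
Yes, 127.225.34.165 is in 127.225.34.0/24


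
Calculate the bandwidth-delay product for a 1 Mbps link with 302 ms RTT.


BDP = bandwidth * RTT
= 1 Mbps * 302 ms
= 1 * 1e6 * 302 / 1000 bits
= 302000 bits
= 37750 bytes
= 36.8652 KB
BDP = 302000 bits (37750 bytes)


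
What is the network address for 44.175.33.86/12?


IP:   00101100.10101111.00100001.01010110
Mask: 11111111.11110000.00000000.00000000
AND operation:
Net:  00101100.10100000.00000000.00000000
Network: 44.160.0.0/12


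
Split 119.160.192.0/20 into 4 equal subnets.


New prefix = 20 + 2 = 22
Each subnet has 1024 addresses
  119.160.192.0/22
  119.160.196.0/22
  119.160.200.0/22
  119.160.204.0/22
Subnets: 119.160.192.0/22, 119.160.196.0/22, 119.160.200.0/22, 119.160.204.0/22


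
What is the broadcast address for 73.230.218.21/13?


Network: 73.224.0.0/13
Host bits = 19
Set all host bits to 1:
Broadcast: 73.231.255.255


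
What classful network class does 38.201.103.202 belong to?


First octet: 38
Binary: 00100110
0xxxxxxx -> Class A (1-126)
Class A, default mask 255.0.0.0 (/8)


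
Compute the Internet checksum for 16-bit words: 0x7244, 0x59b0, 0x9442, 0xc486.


Sum all words (with carry folding):
+ 0x7244 = 0x7244
+ 0x59b0 = 0xcbf4
+ 0x9442 = 0x6037
+ 0xc486 = 0x24be
One's complement: ~0x24be
Checksum = 0xdb41


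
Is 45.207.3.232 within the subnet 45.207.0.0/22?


Subnet network: 45.207.0.0
Test IP AND mask: 45.207.0.0
Yes, 45.207.3.232 is in 45.207.0.0/22


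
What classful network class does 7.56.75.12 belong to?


First octet: 7
Binary: 00000111
0xxxxxxx -> Class A (1-126)
Class A, default mask 255.0.0.0 (/8)


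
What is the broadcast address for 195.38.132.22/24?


Network: 195.38.132.0/24
Host bits = 8
Set all host bits to 1:
Broadcast: 195.38.132.255


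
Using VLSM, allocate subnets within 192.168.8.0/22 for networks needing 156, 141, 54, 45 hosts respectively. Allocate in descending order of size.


156 hosts -> /24 (254 usable): 192.168.8.0/24
141 hosts -> /24 (254 usable): 192.168.9.0/24
54 hosts -> /26 (62 usable): 192.168.10.0/26
45 hosts -> /26 (62 usable): 192.168.10.64/26
Allocation: 192.168.8.0/24 (156 hosts, 254 usable); 192.168.9.0/24 (141 hosts, 254 usable); 192.168.10.0/26 (54 hosts, 62 usable); 192.168.10.64/26 (45 hosts, 62 usable)


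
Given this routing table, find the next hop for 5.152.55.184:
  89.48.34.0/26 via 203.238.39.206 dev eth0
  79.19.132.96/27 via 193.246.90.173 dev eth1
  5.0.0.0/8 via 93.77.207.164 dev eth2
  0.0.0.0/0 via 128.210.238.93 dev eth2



Longest prefix match for 5.152.55.184:
  /26 89.48.34.0: no
  /27 79.19.132.96: no
  /8 5.0.0.0: MATCH
  /0 0.0.0.0: MATCH
Selected: next-hop 93.77.207.164 via eth2 (matched /8)


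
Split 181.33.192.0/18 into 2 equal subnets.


New prefix = 18 + 1 = 19
Each subnet has 8192 addresses
  181.33.192.0/19
  181.33.224.0/19
Subnets: 181.33.192.0/19, 181.33.224.0/19


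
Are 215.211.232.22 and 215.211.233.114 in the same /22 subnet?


Mask: 255.255.252.0
215.211.232.22 AND mask = 215.211.232.0
215.211.233.114 AND mask = 215.211.232.0
Yes, same subnet (215.211.232.0)


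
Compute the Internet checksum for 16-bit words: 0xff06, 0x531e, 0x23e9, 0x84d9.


Sum all words (with carry folding):
+ 0xff06 = 0xff06
+ 0x531e = 0x5225
+ 0x23e9 = 0x760e
+ 0x84d9 = 0xfae7
One's complement: ~0xfae7
Checksum = 0x0518


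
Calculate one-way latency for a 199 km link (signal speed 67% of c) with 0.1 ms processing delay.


Speed = 0.67 * 3e5 km/s = 201000 km/s
Propagation delay = 199 / 201000 = 0.001 s = 0.99 ms
Processing delay = 0.1 ms
Total one-way latency = 1.09 ms


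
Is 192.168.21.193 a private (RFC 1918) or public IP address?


RFC 1918 private ranges:
  10.0.0.0/8 (10.0.0.0 - 10.255.255.255)
  172.16.0.0/12 (172.16.0.0 - 172.31.255.255)
  192.168.0.0/16 (192.168.0.0 - 192.168.255.255)
Private (in 192.168.0.0/16)


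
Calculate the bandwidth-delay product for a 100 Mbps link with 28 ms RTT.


BDP = bandwidth * RTT
= 100 Mbps * 28 ms
= 100 * 1e6 * 28 / 1000 bits
= 2800000 bits
= 350000 bytes
= 341.7969 KB
BDP = 2800000 bits (350000 bytes)


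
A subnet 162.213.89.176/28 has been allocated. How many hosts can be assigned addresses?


Host bits = 32 - 28 = 4
Total addresses = 2^4 = 16
Usable = total - 2 (network and broadcast)
Usable hosts: 14


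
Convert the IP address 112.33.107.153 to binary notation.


112 = 01110000
33 = 00100001
107 = 01101011
153 = 10011001
Binary: 01110000.00100001.01101011.10011001


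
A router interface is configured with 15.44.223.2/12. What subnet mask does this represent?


/12 means 12 network bits, 20 host bits
Binary: 11111111111100000000000000000000
Mask: 255.240.0.0


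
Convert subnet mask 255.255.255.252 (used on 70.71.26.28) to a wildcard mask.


Subnet mask: 255.255.255.252
Wildcard = 255.255.255.255 - subnet mask
255 - 255 = 0
255 - 255 = 0
255 - 255 = 0
255 - 252 = 3
Wildcard: 0.0.0.3


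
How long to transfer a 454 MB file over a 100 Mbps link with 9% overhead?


Effective throughput = 100 * (1 - 9/100) = 91 Mbps
File size in Mb = 454 * 8 = 3632 Mb
Time = 3632 / 91
Time = 39.9121 seconds


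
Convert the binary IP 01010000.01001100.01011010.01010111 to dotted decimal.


01010000 = 80
01001100 = 76
01011010 = 90
01010111 = 87
IP: 80.76.90.87


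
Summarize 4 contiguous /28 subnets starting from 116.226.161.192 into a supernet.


Original prefix: /28
Number of subnets: 4 = 2^2
New prefix = 28 - 2 = 26
Supernet: 116.226.161.192/26


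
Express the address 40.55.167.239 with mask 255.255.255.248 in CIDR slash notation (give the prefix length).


Binary: 11111111.11111111.11111111.11111000
Count leading 1s
Prefix: /29


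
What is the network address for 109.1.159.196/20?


IP:   01101101.00000001.10011111.11000100
Mask: 11111111.11111111.11110000.00000000
AND operation:
Net:  01101101.00000001.10010000.00000000
Network: 109.1.144.0/20


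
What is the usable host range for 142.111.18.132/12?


Network: 142.96.0.0
Broadcast: 142.111.255.255
First usable = network + 1
Last usable = broadcast - 1
Range: 142.96.0.1 to 142.111.255.254


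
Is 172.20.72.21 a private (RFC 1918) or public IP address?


RFC 1918 private ranges:
  10.0.0.0/8 (10.0.0.0 - 10.255.255.255)
  172.16.0.0/12 (172.16.0.0 - 172.31.255.255)
  192.168.0.0/16 (192.168.0.0 - 192.168.255.255)
Private (in 172.16.0.0/12)


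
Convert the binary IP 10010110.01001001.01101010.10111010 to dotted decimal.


10010110 = 150
01001001 = 73
01101010 = 106
10111010 = 186
IP: 150.73.106.186


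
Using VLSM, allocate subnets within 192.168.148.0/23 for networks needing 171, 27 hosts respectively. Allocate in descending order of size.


171 hosts -> /24 (254 usable): 192.168.148.0/24
27 hosts -> /27 (30 usable): 192.168.149.0/27
Allocation: 192.168.148.0/24 (171 hosts, 254 usable); 192.168.149.0/27 (27 hosts, 30 usable)


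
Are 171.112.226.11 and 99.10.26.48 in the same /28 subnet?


Mask: 255.255.255.240
171.112.226.11 AND mask = 171.112.226.0
99.10.26.48 AND mask = 99.10.26.48
No, different subnets (171.112.226.0 vs 99.10.26.48)


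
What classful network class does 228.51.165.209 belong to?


First octet: 228
Binary: 11100100
1110xxxx -> Class D (224-239)
Class D (multicast), default mask N/A


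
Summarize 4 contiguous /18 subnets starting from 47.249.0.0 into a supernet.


Original prefix: /18
Number of subnets: 4 = 2^2
New prefix = 18 - 2 = 16
Supernet: 47.249.0.0/16


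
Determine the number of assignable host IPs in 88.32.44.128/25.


Host bits = 32 - 25 = 7
Total addresses = 2^7 = 128
Usable = total - 2 (network and broadcast)
Usable hosts: 126


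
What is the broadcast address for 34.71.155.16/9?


Network: 34.0.0.0/9
Host bits = 23
Set all host bits to 1:
Broadcast: 34.127.255.255


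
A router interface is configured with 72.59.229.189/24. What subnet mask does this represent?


/24 means 24 network bits, 8 host bits
Binary: 11111111111111111111111100000000
Mask: 255.255.255.0


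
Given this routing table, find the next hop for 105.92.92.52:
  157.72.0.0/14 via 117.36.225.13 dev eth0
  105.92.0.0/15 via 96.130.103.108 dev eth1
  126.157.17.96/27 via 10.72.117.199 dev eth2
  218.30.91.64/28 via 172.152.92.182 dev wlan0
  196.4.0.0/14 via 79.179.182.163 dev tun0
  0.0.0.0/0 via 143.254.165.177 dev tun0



Longest prefix match for 105.92.92.52:
  /14 157.72.0.0: no
  /15 105.92.0.0: MATCH
  /27 126.157.17.96: no
  /28 218.30.91.64: no
  /14 196.4.0.0: no
  /0 0.0.0.0: MATCH
Selected: next-hop 96.130.103.108 via eth1 (matched /15)


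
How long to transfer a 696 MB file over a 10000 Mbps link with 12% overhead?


Effective throughput = 10000 * (1 - 12/100) = 8800 Mbps
File size in Mb = 696 * 8 = 5568 Mb
Time = 5568 / 8800
Time = 0.6327 seconds


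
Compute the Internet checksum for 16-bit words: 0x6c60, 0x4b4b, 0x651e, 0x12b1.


Sum all words (with carry folding):
+ 0x6c60 = 0x6c60
+ 0x4b4b = 0xb7ab
+ 0x651e = 0x1cca
+ 0x12b1 = 0x2f7b
One's complement: ~0x2f7b
Checksum = 0xd084


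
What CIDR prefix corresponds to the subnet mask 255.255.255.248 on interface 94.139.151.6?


Binary: 11111111.11111111.11111111.11111000
Count leading 1s
Prefix: /29


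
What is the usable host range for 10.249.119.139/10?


Network: 10.192.0.0
Broadcast: 10.255.255.255
First usable = network + 1
Last usable = broadcast - 1
Range: 10.192.0.1 to 10.255.255.254


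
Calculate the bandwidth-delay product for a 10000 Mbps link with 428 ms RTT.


BDP = bandwidth * RTT
= 10000 Mbps * 428 ms
= 10000 * 1e6 * 428 / 1000 bits
= 4280000000 bits
= 535000000 bytes
= 522460.9375 KB
BDP = 4280000000 bits (535000000 bytes)


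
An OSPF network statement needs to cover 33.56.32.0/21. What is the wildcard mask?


Subnet mask: 255.255.248.0
Wildcard = 255.255.255.255 - subnet mask
255 - 255 = 0
255 - 255 = 0
255 - 248 = 7
255 - 0 = 255
Wildcard: 0.0.7.255


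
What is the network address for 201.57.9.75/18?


IP:   11001001.00111001.00001001.01001011
Mask: 11111111.11111111.11000000.00000000
AND operation:
Net:  11001001.00111001.00000000.00000000
Network: 201.57.0.0/18


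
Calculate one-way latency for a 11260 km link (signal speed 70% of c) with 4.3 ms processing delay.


Speed = 0.7 * 3e5 km/s = 210000 km/s
Propagation delay = 11260 / 210000 = 0.0536 s = 53.619 ms
Processing delay = 4.3 ms
Total one-way latency = 57.919 ms


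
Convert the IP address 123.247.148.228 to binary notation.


123 = 01111011
247 = 11110111
148 = 10010100
228 = 11100100
Binary: 01111011.11110111.10010100.11100100


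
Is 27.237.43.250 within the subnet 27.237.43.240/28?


Subnet network: 27.237.43.240
Test IP AND mask: 27.237.43.240
Yes, 27.237.43.250 is in 27.237.43.240/28


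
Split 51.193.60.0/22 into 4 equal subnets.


New prefix = 22 + 2 = 24
Each subnet has 256 addresses
  51.193.60.0/24
  51.193.61.0/24
  51.193.62.0/24
  51.193.63.0/24
Subnets: 51.193.60.0/24, 51.193.61.0/24, 51.193.62.0/24, 51.193.63.0/24


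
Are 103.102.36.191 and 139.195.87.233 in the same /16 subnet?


Mask: 255.255.0.0
103.102.36.191 AND mask = 103.102.0.0
139.195.87.233 AND mask = 139.195.0.0
No, different subnets (103.102.0.0 vs 139.195.0.0)


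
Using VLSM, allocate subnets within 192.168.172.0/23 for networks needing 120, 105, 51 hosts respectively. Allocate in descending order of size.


120 hosts -> /25 (126 usable): 192.168.172.0/25
105 hosts -> /25 (126 usable): 192.168.172.128/25
51 hosts -> /26 (62 usable): 192.168.173.0/26
Allocation: 192.168.172.0/25 (120 hosts, 126 usable); 192.168.172.128/25 (105 hosts, 126 usable); 192.168.173.0/26 (51 hosts, 62 usable)


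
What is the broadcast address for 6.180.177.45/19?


Network: 6.180.160.0/19
Host bits = 13
Set all host bits to 1:
Broadcast: 6.180.191.255


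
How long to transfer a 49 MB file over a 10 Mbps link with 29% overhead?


Effective throughput = 10 * (1 - 29/100) = 7.1 Mbps
File size in Mb = 49 * 8 = 392 Mb
Time = 392 / 7.1
Time = 55.2113 seconds


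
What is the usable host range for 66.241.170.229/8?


Network: 66.0.0.0
Broadcast: 66.255.255.255
First usable = network + 1
Last usable = broadcast - 1
Range: 66.0.0.1 to 66.255.255.254


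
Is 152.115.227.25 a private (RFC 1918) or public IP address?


RFC 1918 private ranges:
  10.0.0.0/8 (10.0.0.0 - 10.255.255.255)
  172.16.0.0/12 (172.16.0.0 - 172.31.255.255)
  192.168.0.0/16 (192.168.0.0 - 192.168.255.255)
Public (not in any RFC 1918 range)


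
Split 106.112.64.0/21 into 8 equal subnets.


New prefix = 21 + 3 = 24
Each subnet has 256 addresses
  106.112.64.0/24
  106.112.65.0/24
  106.112.66.0/24
  106.112.67.0/24
  106.112.68.0/24
  106.112.69.0/24
  106.112.70.0/24
  106.112.71.0/24
Subnets: 106.112.64.0/24, 106.112.65.0/24, 106.112.66.0/24, 106.112.67.0/24, 106.112.68.0/24, 106.112.69.0/24, 106.112.70.0/24, 106.112.71.0/24


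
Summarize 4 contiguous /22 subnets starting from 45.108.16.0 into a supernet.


Original prefix: /22
Number of subnets: 4 = 2^2
New prefix = 22 - 2 = 20
Supernet: 45.108.16.0/20


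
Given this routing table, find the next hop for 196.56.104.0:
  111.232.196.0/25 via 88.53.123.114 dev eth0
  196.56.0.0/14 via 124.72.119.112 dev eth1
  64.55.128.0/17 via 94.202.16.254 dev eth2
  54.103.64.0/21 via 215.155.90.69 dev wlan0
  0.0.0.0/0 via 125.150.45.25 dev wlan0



Longest prefix match for 196.56.104.0:
  /25 111.232.196.0: no
  /14 196.56.0.0: MATCH
  /17 64.55.128.0: no
  /21 54.103.64.0: no
  /0 0.0.0.0: MATCH
Selected: next-hop 124.72.119.112 via eth1 (matched /14)


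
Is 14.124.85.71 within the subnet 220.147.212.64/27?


Subnet network: 220.147.212.64
Test IP AND mask: 14.124.85.64
No, 14.124.85.71 is not in 220.147.212.64/27


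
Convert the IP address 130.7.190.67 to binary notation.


130 = 10000010
7 = 00000111
190 = 10111110
67 = 01000011
Binary: 10000010.00000111.10111110.01000011


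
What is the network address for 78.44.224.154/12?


IP:   01001110.00101100.11100000.10011010
Mask: 11111111.11110000.00000000.00000000
AND operation:
Net:  01001110.00100000.00000000.00000000
Network: 78.32.0.0/12


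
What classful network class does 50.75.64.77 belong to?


First octet: 50
Binary: 00110010
0xxxxxxx -> Class A (1-126)
Class A, default mask 255.0.0.0 (/8)


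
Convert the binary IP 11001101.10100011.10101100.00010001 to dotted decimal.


11001101 = 205
10100011 = 163
10101100 = 172
00010001 = 17
IP: 205.163.172.17


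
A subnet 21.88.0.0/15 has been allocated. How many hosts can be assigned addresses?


Host bits = 32 - 15 = 17
Total addresses = 2^17 = 131072
Usable = total - 2 (network and broadcast)
Usable hosts: 131070


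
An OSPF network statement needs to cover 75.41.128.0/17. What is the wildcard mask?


Subnet mask: 255.255.128.0
Wildcard = 255.255.255.255 - subnet mask
255 - 255 = 0
255 - 255 = 0
255 - 128 = 127
255 - 0 = 255
Wildcard: 0.0.127.255


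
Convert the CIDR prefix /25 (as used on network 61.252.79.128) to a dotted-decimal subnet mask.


/25 means 25 network bits, 7 host bits
Binary: 11111111111111111111111110000000
Mask: 255.255.255.128


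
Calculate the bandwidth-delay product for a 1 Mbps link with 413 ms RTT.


BDP = bandwidth * RTT
= 1 Mbps * 413 ms
= 1 * 1e6 * 413 / 1000 bits
= 413000 bits
= 51625 bytes
= 50.415 KB
BDP = 413000 bits (51625 bytes)


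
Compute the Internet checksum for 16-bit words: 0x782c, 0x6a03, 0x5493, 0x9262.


Sum all words (with carry folding):
+ 0x782c = 0x782c
+ 0x6a03 = 0xe22f
+ 0x5493 = 0x36c3
+ 0x9262 = 0xc925
One's complement: ~0xc925
Checksum = 0x36da


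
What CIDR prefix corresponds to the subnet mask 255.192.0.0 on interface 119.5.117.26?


Binary: 11111111.11000000.00000000.00000000
Count leading 1s
Prefix: /10


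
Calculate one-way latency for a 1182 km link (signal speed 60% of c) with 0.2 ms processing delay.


Speed = 0.6 * 3e5 km/s = 180000 km/s
Propagation delay = 1182 / 180000 = 0.0066 s = 6.5667 ms
Processing delay = 0.2 ms
Total one-way latency = 6.7667 ms


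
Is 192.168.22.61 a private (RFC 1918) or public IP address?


RFC 1918 private ranges:
  10.0.0.0/8 (10.0.0.0 - 10.255.255.255)
  172.16.0.0/12 (172.16.0.0 - 172.31.255.255)
  192.168.0.0/16 (192.168.0.0 - 192.168.255.255)
Private (in 192.168.0.0/16)


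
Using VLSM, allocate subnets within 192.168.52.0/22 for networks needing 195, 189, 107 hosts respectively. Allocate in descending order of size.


195 hosts -> /24 (254 usable): 192.168.52.0/24
189 hosts -> /24 (254 usable): 192.168.53.0/24
107 hosts -> /25 (126 usable): 192.168.54.0/25
Allocation: 192.168.52.0/24 (195 hosts, 254 usable); 192.168.53.0/24 (189 hosts, 254 usable); 192.168.54.0/25 (107 hosts, 126 usable)


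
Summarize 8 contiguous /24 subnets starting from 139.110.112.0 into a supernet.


Original prefix: /24
Number of subnets: 8 = 2^3
New prefix = 24 - 3 = 21
Supernet: 139.110.112.0/21


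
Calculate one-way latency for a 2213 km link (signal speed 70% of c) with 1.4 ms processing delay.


Speed = 0.7 * 3e5 km/s = 210000 km/s
Propagation delay = 2213 / 210000 = 0.0105 s = 10.5381 ms
Processing delay = 1.4 ms
Total one-way latency = 11.9381 ms


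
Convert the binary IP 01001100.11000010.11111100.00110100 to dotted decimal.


01001100 = 76
11000010 = 194
11111100 = 252
00110100 = 52
IP: 76.194.252.52
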